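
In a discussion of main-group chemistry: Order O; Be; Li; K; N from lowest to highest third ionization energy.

K < N < O < Li < Be

After 2 electrons have been removed, what remains? O²⁺ still has 4 valence electrons; Be²⁺ is the bare [He] core; Li²⁺ is already 1 electron into the core; K²⁺ is already 1 electron into the core; N²⁺ still has 3 valence electrons.
Usually core removal costs more than valence removal, but here the competition is close: a tightly held n=2 valence electron can cost more to remove than an n=3 core electron, so the actual values have to decide it.
Valence configurations: O²⁺ [He]2s²2p², N²⁺ [He]2s²2p¹.
Tabulated IE_3 (kJ/mol): O 5300, Be 14849, Li 11815, K 4420, N 4578.
Overall IE_3 order: K < N < O < Li < Be.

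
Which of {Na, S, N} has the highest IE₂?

Na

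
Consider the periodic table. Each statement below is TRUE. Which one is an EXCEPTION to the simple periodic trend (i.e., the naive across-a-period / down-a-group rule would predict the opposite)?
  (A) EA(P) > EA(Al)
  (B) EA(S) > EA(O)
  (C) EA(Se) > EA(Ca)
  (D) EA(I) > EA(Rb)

The general trend: electron affinity increases across a period and decreases down a group.
(A) P (period 3, group 15) vs Al (period 3, group 13): the stated order agrees with the simple trend.
(B) S (period 3, group 16) vs O (period 2, group 16): the stated order contradicts the simple trend.
(C) Se (period 4, group 16) vs Ca (period 4, group 2): the stated order agrees with the simple trend.
(D) I (period 5, group 17) vs Rb (period 5, group 1): the stated order agrees with the simple trend.
The exception is (B): the compact 2p subshell of O repels the added electron more than S's larger 3p does.

(B)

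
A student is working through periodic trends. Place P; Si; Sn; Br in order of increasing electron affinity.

P < Sn < Si < Br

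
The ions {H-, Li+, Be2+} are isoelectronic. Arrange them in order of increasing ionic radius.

All of these have 2 electrons, so size is governed by nuclear charge alone: the more protons, the stronger the pull on the same electron cloud, and the smaller the ion.
Nuclear charges: Be2+ (Z=4), Li+ (Z=3), H- (Z=1).
Smallest to largest: Be2+ < Li+ < H-.

Be2+ < Li+ < H-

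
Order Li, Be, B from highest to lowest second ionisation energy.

Consider each +1 ion: Li⁺ is the bare [He] core; Be⁺ still has 1 valence electron; B⁺ still has 2 valence electrons.
Pulling an electron out of a noble-gas core costs far more than removing a remaining valence electron, so Li sits at the high end of IE_2.
Valence configurations: Be⁺ [He]2s¹, B⁺ [He]2s².
The numbers (kJ/mol): Li 7298, Be 1757, B 2427.
Overall IE_2 order: Be < B < Li.

Li > B > Be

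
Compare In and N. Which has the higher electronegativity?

N is in period 2, group 15; In is in period 5, group 13.
Electronegativity increases across a period and decreases down a group, tracking effective nuclear charge and atomic size.
Here both period and group differ, so the two effects have to be weighed against each other.
N > In: both effects reinforce here, so N is clearly the higher of the two.
For reference (Pauling): N 3.04, In 1.78.
So N has the higher electronegativity (N > In).

N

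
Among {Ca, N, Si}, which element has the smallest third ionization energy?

IE_3 is the cost of taking one more electron from the +2 cation: Ca²⁺ is the bare [Ar] core; N²⁺ still has 3 valence electrons; Si²⁺ still has 2 valence electrons.
Pulling an electron out of a noble-gas core costs far more than removing a remaining valence electron, so Ca sits at the high end of IE_3.
Valence configurations: N²⁺ [He]2s²2p¹, Si²⁺ [Ne]3s².
The numbers (kJ/mol): Ca 4912, N 4578, Si 3232.
Putting it together, IE_3: Si < N < Ca.

Si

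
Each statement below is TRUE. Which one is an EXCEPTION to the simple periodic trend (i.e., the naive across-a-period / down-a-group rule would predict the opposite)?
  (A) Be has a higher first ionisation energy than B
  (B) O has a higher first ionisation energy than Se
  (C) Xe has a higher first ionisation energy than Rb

The general trend: first ionisation energy increases across a period and decreases down a group.
(A) Be (period 2, group 2) vs B (period 2, group 13): the stated order contradicts the simple trend.
(B) O (period 2, group 16) vs Se (period 4, group 16): the stated order agrees with the simple trend.
(C) Xe (period 5, group 18) vs Rb (period 5, group 1): the stated order agrees with the simple trend.
The exception is (A): removing B's lone 2p electron is easier than breaking Be's filled 2s².

(A)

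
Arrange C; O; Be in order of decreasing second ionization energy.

O > C > Be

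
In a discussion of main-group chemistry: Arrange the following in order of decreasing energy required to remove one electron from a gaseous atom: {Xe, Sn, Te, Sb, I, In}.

IE₁ increases left→right with effective nuclear charge and decreases top→bottom as the valence shell moves farther out.
All lie in period 5, so first ionization energy increases left to right.
So from highest to lowest: Xe > I > Te > Sb > Sn > In.

Xe > I > Te > Sb > Sn > In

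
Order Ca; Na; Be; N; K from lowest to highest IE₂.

Ca < Be < N < K < Na

After 1 electron has been removed, what remains? Ca⁺ still has 1 valence electron; Na⁺ is the bare [Ne] core; Be⁺ still has 1 valence electron; N⁺ still has 4 valence electrons; K⁺ is the bare [Ar] core.
Pulling an electron out of a noble-gas core costs far more than removing a remaining valence electron, so K and Na sit at the high end of IE_2.
Valence configurations: Ca⁺ [Ar]4s¹, Be⁺ [He]2s¹, N⁺ [He]2s²2p².
The numbers (kJ/mol): Ca 1145, Na 4562, Be 1757, N 2856, K 3052.
Overall IE_2 order: Ca < Be < N < K < Na.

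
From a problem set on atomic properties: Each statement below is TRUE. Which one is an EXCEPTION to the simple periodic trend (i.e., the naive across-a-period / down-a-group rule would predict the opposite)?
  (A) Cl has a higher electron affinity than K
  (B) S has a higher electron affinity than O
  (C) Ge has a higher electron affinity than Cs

The general trend: electron affinity increases across a period and decreases down a group.
(A) Cl (period 3, group 17) vs K (period 4, group 1): the stated order agrees with the simple trend.
(B) S (period 3, group 16) vs O (period 2, group 16): the stated order contradicts the simple trend.
(C) Ge (period 4, group 14) vs Cs (period 6, group 1): the stated order agrees with the simple trend.
The exception is (B): the compact 2p subshell of O repels the added electron more than S's larger 3p does.

(B)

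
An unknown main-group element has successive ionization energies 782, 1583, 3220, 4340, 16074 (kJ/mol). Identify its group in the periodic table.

Group 14

Look for the largest jump between consecutive ionization energies: IE5/IE4 ≈ 3.7, far larger than any earlier ratio.
That jump marks the point where a core electron is being removed. So the atom has 4 valence electrons.
A main-group element with 4 valence electrons is in group 14.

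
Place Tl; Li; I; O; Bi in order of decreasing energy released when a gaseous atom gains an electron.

I, O, Bi, Li, Tl

EA tends to increase across a period and decrease down a group, though the pattern is less regular than for IE or radius.
Here both period and group differ, so the two effects have to be weighed against each other.
Li > Tl: period and group pull opposite ways; the down-group shift dominates (60 vs 19 kJ/mol).
Bi > Li: period and group pull opposite ways; the across-period shift dominates (91 vs 60 kJ/mol).
O > Bi: both effects reinforce here, so O is clearly the higher of the two.
I > O: the two effects oppose for this pair; the across-period effect wins (295 vs 141 kJ/mol).
Tabulated electron affinity (kJ/mol): Li 60, O 141, I 295, Tl 19, Bi 91.
So from highest to lowest: I > O > Bi > Li > Tl.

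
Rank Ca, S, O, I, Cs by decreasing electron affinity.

Electron affinity generally becomes more exothermic across a period toward the halogens and less exothermic down a group.
Here both period and group differ, so the two effects have to be weighed against each other.
Cs > Ca: this pair runs against the simple trend — see the exception note.
O > Cs: both effects reinforce here, so O is clearly the higher of the two.
S > O: this pair runs against the simple trend — see the exception note.
I > S: period and group pull opposite ways; the across-period shift dominates (295 vs 200 kJ/mol).
Note the exception: Cs has a higher electron affinity than Ca, contrary to the simple trend — adding an electron to Ca (ns²) has to open a new, higher-energy np subshell, which is unfavourable.
Note the exception: S has a higher electron affinity than O, contrary to the simple trend — the compact 2p subshell of O repels the added electron more than S's larger 3p does.
For reference (kJ/mol): O 141, S 200, Ca 2, I 295, Cs 46.
So from highest to lowest: I > S > O > Cs > Ca.

I > S > O > Cs > Ca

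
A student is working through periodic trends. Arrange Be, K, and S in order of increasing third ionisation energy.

IE_3 is the cost of taking one more electron from the +2 cation: Be²⁺ is the bare [He] core; K²⁺ is already 1 electron into the core; S²⁺ still has 4 valence electrons.
Core electrons are held far more tightly than valence electrons, so K and Be top the IE_3 order.
The numbers (kJ/mol): Be 14849, K 4420, S 3357.
Hence IE_3: S < K < Be.

S < K < Be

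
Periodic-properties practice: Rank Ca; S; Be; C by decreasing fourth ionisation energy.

Be, Ca, C, S

IE_4 is the cost of taking one more electron from the +3 cation: Ca³⁺ is already 1 electron into the core; S³⁺ still has 3 valence electrons; Be³⁺ is already 1 electron into the core; C³⁺ still has 1 valence electron.
Pulling an electron out of a noble-gas core costs far more than removing a remaining valence electron, so Ca and Be sit at the high end of IE_4.
Valence configurations: S³⁺ [Ne]3s²3p¹, C³⁺ [He]2s¹.
Approximate IE_4 values (kJ/mol): Ca 6491, S 4556, Be 21007, C 6223.
Overall IE_4 order: S < C < Ca < Be.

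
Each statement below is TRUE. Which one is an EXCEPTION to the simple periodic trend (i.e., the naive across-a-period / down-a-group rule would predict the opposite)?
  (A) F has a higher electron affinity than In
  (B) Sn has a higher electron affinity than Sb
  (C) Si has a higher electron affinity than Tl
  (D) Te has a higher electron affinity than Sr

The general trend: electron affinity increases across a period and decreases down a group.
(A) F (period 2, group 17) vs In (period 5, group 13): the stated order agrees with the simple trend.
(B) Sn (period 5, group 14) vs Sb (period 5, group 15): the stated order contradicts the simple trend.
(C) Si (period 3, group 14) vs Tl (period 6, group 13): the stated order agrees with the simple trend.
(D) Te (period 5, group 16) vs Sr (period 5, group 2): the stated order agrees with the simple trend.
The exception is (B): adding an electron to Sb's half-filled 5p³ is unfavourable, so Sn has the more exothermic EA.

(B)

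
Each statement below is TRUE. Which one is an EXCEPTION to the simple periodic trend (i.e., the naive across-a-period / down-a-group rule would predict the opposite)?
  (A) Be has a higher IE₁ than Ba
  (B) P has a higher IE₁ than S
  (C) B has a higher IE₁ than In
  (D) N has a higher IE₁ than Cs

The general trend: IE₁ increases across a period and decreases down a group.
(A) Be (period 2, group 2) vs Ba (period 6, group 2): the stated order agrees with the simple trend.
(B) P (period 3, group 15) vs S (period 3, group 16): the stated order contradicts the simple trend.
(C) B (period 2, group 13) vs In (period 5, group 13): the stated order agrees with the simple trend.
(D) N (period 2, group 15) vs Cs (period 6, group 1): the stated order agrees with the simple trend.
The exception is (B): S (3p⁴) ionizes more easily than half-filled P (3p³) because the paired 3p electron in S is pushed out by e⁻–e⁻ repulsion.

(B)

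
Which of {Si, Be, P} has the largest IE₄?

Be

The fourth ionization energy removes an electron from the +3 ion. For each element: Si³⁺ still has 1 valence electron; Be³⁺ is already 1 electron into the core; P³⁺ still has 2 valence electrons.
Pulling an electron out of a noble-gas core costs far more than removing a remaining valence electron, so Be sits at the high end of IE_4.
Valence configurations: Si³⁺ [Ne]3s¹, P³⁺ [Ne]3s².
Approximate IE_4 values (kJ/mol): Si 4356, Be 21007, P 4964.
So the fourth ionization energies run Si < P < Be.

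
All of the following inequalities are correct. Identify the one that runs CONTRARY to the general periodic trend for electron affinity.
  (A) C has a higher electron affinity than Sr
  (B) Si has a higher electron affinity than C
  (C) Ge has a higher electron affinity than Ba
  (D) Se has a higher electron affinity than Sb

The general trend: electron affinity increases across a period and decreases down a group.
(A) C (period 2, group 14) vs Sr (period 5, group 2): the stated order agrees with the simple trend.
(B) Si (period 3, group 14) vs C (period 2, group 14): the stated order contradicts the simple trend.
(C) Ge (period 4, group 14) vs Ba (period 6, group 2): the stated order agrees with the simple trend.
(D) Se (period 4, group 16) vs Sb (period 5, group 15): the stated order agrees with the simple trend.
The exception is (B): Si's larger, more diffuse 3p orbitals accept an added electron slightly more readily than C's compact 2p.

(B)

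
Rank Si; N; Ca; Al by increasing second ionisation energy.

IE_2 is the cost of taking one more electron from the +1 cation: Si⁺ still has 3 valence electrons; N⁺ still has 4 valence electrons; Ca⁺ still has 1 valence electron; Al⁺ still has 2 valence electrons.
All are still removing valence electrons, so compare the +1 ions as you would atoms: IE_2 generally rises across a period (higher Z_eff) and falls down a group (larger shell), subject to the usual subshell exceptions.
Valence configurations: Si⁺ [Ne]3s²3p¹, N⁺ [He]2s²2p², Ca⁺ [Ar]4s¹, Al⁺ [Ne]3s².
Si⁺ loses a lone 3p electron whereas Al⁺ must break into a filled 3s² pair, so IE_2(Al) > IE_2(Si) even though Si has the higher nuclear charge.
Tabulated IE_2 (kJ/mol): Si 1577, N 2856, Ca 1145, Al 1817.
Hence IE_2: Ca < Si < Al < N.

Ca < Si < Al < N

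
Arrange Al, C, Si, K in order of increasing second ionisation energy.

Si, Al, C, K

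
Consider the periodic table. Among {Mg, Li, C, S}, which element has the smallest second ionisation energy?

Mg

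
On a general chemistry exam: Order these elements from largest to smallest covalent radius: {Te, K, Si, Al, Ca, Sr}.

Moving right in a period, electrons are added to the same shell under a stronger nuclear pull, so atoms get smaller; moving down, a new shell is opened and atoms get larger.
Neither a single period nor a single group — weigh both effects.
Al > Si: Al lies to the left of Si in period 3, so the across-period effect alone puts Al larger.
Te > Al: the two effects oppose for this pair; the down-group effect wins (136 vs 126 pm).
Ca > Te: the two effects oppose for this pair; the across-period effect wins (171 vs 136 pm).
Sr > Ca: Sr sits below Ca in group 2, so the down-group effect alone puts Sr larger.
K > Sr: the two effects oppose for this pair; the across-period effect wins (196 vs 185 pm).
Approximate values (pm): Al 126, Si 116, K 196, Ca 171, Sr 185, Te 136.
So from largest to smallest: K > Sr > Ca > Te > Al > Si.

K > Sr > Ca > Te > Al > Si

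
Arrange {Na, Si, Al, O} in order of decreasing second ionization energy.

After 1 electron has been removed, what remains? Na⁺ is the bare [Ne] core; Si⁺ still has 3 valence electrons; Al⁺ still has 2 valence electrons; O⁺ still has 5 valence electrons.
Pulling an electron out of a noble-gas core costs far more than removing a remaining valence electron, so Na sits at the high end of IE_2.
Valence configurations: Si⁺ [Ne]3s²3p¹, Al⁺ [Ne]3s², O⁺ [He]2s²2p³.
Si⁺ loses a lone 3p electron whereas Al⁺ must break into a filled 3s² pair, so IE_2(Al) > IE_2(Si) even though Si has the higher nuclear charge.
Tabulated IE_2 (kJ/mol): Na 4562, Si 1577, Al 1817, O 3388.
Hence IE_2: Si < Al < O < Na.

Na > O > Al > Si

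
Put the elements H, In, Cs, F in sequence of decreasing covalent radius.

Cs > In > F > H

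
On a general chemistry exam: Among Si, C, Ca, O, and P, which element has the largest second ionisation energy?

O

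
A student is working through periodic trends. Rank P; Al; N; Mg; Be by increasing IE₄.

After 3 electrons have been removed, what remains? P³⁺ still has 2 valence electrons; Al³⁺ is the bare [Ne] core; N³⁺ still has 2 valence electrons; Mg³⁺ is already 1 electron into the core; Be³⁺ is already 1 electron into the core.
Pulling an electron out of a noble-gas core costs far more than removing a remaining valence electron, so Mg, Al and Be sit at the high end of IE_4.
Valence configurations: P³⁺ [Ne]3s², N³⁺ [He]2s².
Approximate IE_4 values (kJ/mol): P 4964, Al 11577, N 7475, Mg 10543, Be 21007.
Hence IE_4: P < N < Mg < Al < Be.

P < N < Mg < Al < Be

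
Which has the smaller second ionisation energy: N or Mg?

Consider each +1 ion: N⁺ still has 4 valence electrons; Mg⁺ still has 1 valence electron.
All are still removing valence electrons, so compare the +1 ions as you would atoms: IE_2 generally rises across a period (higher Z_eff) and falls down a group (larger shell), subject to the usual subshell exceptions.
Valence configurations: N⁺ [He]2s²2p², Mg⁺ [Ne]3s¹.
Approximate IE_2 values (kJ/mol): N 2856, Mg 1451.
Putting it together, IE_2: Mg < N.

Mg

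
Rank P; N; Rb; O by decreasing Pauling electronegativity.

O > N > P > Rb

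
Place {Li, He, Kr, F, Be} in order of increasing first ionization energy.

Li < Be < Kr < F < He

He is in period 1, group 18; Li is in period 2, group 1; Be is in period 2, group 2; F is in period 2, group 17; Kr is in period 4, group 18.
First ionization energy rises across a period (greater Z_eff holds electrons more tightly) and falls down a group (valence electrons are farther from the nucleus).
These span different periods and groups, so the two trends combine.
Be > Li: both are in period 2; the period trend gives Be the larger value.
Kr > Be: the two effects oppose for this pair; the across-period effect wins (1351 vs 900 kJ/mol).
F > Kr: the two effects oppose for this pair; the down-group effect wins (1681 vs 1351 kJ/mol).
He > F: both effects reinforce here, so He is clearly the higher of the two.
Tabulated first ionization energy (kJ/mol): He 2372, Li 520, Be 900, F 1681, Kr 1351.
So from lowest to highest: Li < Be < Kr < F < He.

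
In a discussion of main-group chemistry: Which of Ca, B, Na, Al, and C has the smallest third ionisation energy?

Al

IE_3 is the cost of taking one more electron from the +2 cation: Ca²⁺ is the bare [Ar] core; B²⁺ still has 1 valence electron; Na²⁺ is already 1 electron into the core; Al²⁺ still has 1 valence electron; C²⁺ still has 2 valence electrons.
Pulling an electron out of a noble-gas core costs far more than removing a remaining valence electron, so Ca and Na sit at the high end of IE_3.
Valence configurations: B²⁺ [He]2s¹, Al²⁺ [Ne]3s¹, C²⁺ [He]2s².
Approximate IE_3 values (kJ/mol): Ca 4912, B 3660, Na 6910, Al 2745, C 4620.
Overall IE_3 order: Al < B < C < Ca < Na.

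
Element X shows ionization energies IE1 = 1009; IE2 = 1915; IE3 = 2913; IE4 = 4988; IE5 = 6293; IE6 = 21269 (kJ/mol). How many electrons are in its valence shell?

5

Look for the largest jump between consecutive ionization energies: IE6/IE5 ≈ 3.4, far larger than any earlier ratio.
That jump marks the point where a core electron is being removed. So the atom has 5 valence electrons.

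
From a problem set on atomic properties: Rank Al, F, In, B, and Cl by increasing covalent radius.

F < B < Cl < Al < In

B is in period 2, group 13; F is in period 2, group 17; Al is in period 3, group 13; Cl is in period 3, group 17; In is in period 5, group 13.
Moving right in a period, electrons are added to the same shell under a stronger nuclear pull, so atoms get smaller; moving down, a new shell is opened and atoms get larger.
Here both period and group differ, so the two effects have to be weighed against each other.
B > F: both are in period 2; the period trend gives B the larger value.
Cl > B: the two effects oppose for this pair; the down-group effect wins (99 vs 85 pm).
Al > Cl: Al lies to the left of Cl in period 3, so the across-period effect alone puts Al larger.
In > Al: they share group 13; the group trend gives In the larger value.
Approximate values (pm): B 85, F 64, Al 126, Cl 99, In 142.
So from smallest to largest: F < B < Cl < Al < In.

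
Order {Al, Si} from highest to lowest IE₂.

The second ionization energy removes an electron from the +1 ion. For each element: Al⁺ still has 2 valence electrons; Si⁺ still has 3 valence electrons.
All are still removing valence electrons, so compare the +1 ions as you would atoms: IE_2 generally rises across a period (higher Z_eff) and falls down a group (larger shell), subject to the usual subshell exceptions.
Valence configurations: Al⁺ [Ne]3s², Si⁺ [Ne]3s²3p¹.
Si⁺ loses a lone 3p electron whereas Al⁺ must break into a filled 3s² pair, so IE_2(Al) > IE_2(Si) even though Si has the higher nuclear charge.
Approximate IE_2 values (kJ/mol): Al 1817, Si 1577.
So the second ionization energies run Si < Al.

Al, Si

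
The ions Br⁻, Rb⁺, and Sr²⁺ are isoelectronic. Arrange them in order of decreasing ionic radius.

All of these have 36 electrons, so size is governed by nuclear charge alone: the more protons, the stronger the pull on the same electron cloud, and the smaller the ion.
Nuclear charges: Sr²⁺ (Z=38), Rb⁺ (Z=37), Br⁻ (Z=35).
Largest to smallest: Br⁻ > Rb⁺ > Sr²⁺.

Br⁻ > Rb⁺ > Sr²⁺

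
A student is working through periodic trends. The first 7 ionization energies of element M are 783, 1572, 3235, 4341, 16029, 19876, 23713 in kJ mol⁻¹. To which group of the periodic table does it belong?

Group 14

Look for the largest jump between consecutive ionization energies: IE5/IE4 ≈ 3.7, far larger than any earlier ratio.
That jump marks the point where a core electron is being removed. So the atom has 4 valence electrons.
A main-group element with 4 valence electrons is in group 14.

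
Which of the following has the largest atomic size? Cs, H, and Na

H is in period 1, group 1; Na is in period 3, group 1; Cs is in period 6, group 1.
Across a period the added protons contract the valence shell; down a group each new principal shell makes the atom larger.
All are in group 1, so atomic radius increases down the group.
The largest atomic size among these belongs to Cs.

Cs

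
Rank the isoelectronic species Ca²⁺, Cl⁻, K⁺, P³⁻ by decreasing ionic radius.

All of these have 18 electrons, so size is governed by nuclear charge alone: the more protons, the stronger the pull on the same electron cloud, and the smaller the ion.
Nuclear charges: Ca²⁺ (Z=20), K⁺ (Z=19), Cl⁻ (Z=17), P³⁻ (Z=15).
Largest to smallest: P³⁻ > Cl⁻ > K⁺ > Ca²⁺.

P³⁻ > Cl⁻ > K⁺ > Ca²⁺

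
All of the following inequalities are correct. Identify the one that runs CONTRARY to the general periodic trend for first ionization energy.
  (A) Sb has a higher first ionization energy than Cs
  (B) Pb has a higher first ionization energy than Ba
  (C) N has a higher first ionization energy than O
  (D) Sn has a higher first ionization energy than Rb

The general trend: first ionization energy increases across a period and decreases down a group.
(A) Sb (period 5, group 15) vs Cs (period 6, group 1): the stated order agrees with the simple trend.
(B) Pb (period 6, group 14) vs Ba (period 6, group 2): the stated order agrees with the simple trend.
(C) N (period 2, group 15) vs O (period 2, group 16): the stated order contradicts the simple trend.
(D) Sn (period 5, group 14) vs Rb (period 5, group 1): the stated order agrees with the simple trend.
The exception is (C): pairing an electron in O's 2p⁴ costs repulsion energy, so O ionizes more easily than half-filled N (2p³).

(C)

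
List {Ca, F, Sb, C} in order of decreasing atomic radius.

Ca > Sb > C > F

Radius decreases left→right (rising Z_eff, same n) and increases top→bottom (higher n).
Here both period and group differ, so the two effects have to be weighed against each other.
C > F: C lies to the left of F in period 2, so the across-period effect alone puts C larger.
Sb > C: the two effects oppose for this pair; the down-group effect wins (140 vs 75 pm).
Ca > Sb: the two effects oppose for this pair; the across-period effect wins (171 vs 140 pm).
For reference (pm): C 75, F 64, Ca 171, Sb 140.
So from largest to smallest: Ca > Sb > C > F.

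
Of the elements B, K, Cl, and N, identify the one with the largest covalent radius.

B is in period 2, group 13; N is in period 2, group 15; Cl is in period 3, group 17; K is in period 4, group 1.
Across a period the added protons contract the valence shell; down a group each new principal shell makes the atom larger.
These span different periods and groups, so the two trends combine.
B > N: B lies to the left of N in period 2, so the across-period effect alone puts B larger.
Cl > B: period and group pull opposite ways; the down-group shift dominates (99 vs 85 pm).
K > Cl: both effects reinforce here, so K is clearly the larger of the two.
Approximate values (pm): B 85, N 71, Cl 99, K 196.
The largest covalent radius among these belongs to K.

K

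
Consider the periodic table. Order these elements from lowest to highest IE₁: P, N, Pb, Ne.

Pb < P < N < Ne

Removing the outermost electron gets harder across a period and easier down a group.
Here both period and group differ, so the two effects have to be weighed against each other.
P > Pb: relative to Pb, both the across-period and down-group shifts push P's first ionization energy up.
N > P: N sits above P in group 15, so the down-group effect alone puts N higher.
Ne > N: both are in period 2; the period trend gives Ne the larger value.
Approximate values (kJ/mol): N 1402, Ne 2081, P 1012, Pb 716.
So from lowest to highest: Pb < P < N < Ne.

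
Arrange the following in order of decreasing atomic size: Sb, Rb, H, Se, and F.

Rb > Sb > Se > F > H

Atomic radius shrinks across a period as nuclear charge pulls the same shell inward, and grows down a group as new shells are added.
Here both period and group differ, so the two effects have to be weighed against each other.
F > H: period and group pull opposite ways; the down-group shift dominates (64 vs 32 pm).
Se > F: relative to F, both the across-period and down-group shifts push Se's atomic radius up.
Sb > Se: relative to Se, both the across-period and down-group shifts push Sb's atomic radius up.
Rb > Sb: both are in period 5; the period trend gives Rb the larger value.
Approximate values (pm): H 32, F 64, Se 116, Rb 210, Sb 140.
So from largest to smallest: Rb > Sb > Se > F > H.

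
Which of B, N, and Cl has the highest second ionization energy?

N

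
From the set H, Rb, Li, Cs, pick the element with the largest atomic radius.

Cs

Moving right in a period, electrons are added to the same shell under a stronger nuclear pull, so atoms get smaller; moving down, a new shell is opened and atoms get larger.
All are in group 1, so atomic radius increases down the group.
The largest atomic radius among these belongs to Cs.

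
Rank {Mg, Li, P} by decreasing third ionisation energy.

Li, Mg, P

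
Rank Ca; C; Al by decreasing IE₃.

IE_3 is the cost of taking one more electron from the +2 cation: Ca²⁺ is the bare [Ar] core; C²⁺ still has 2 valence electrons; Al²⁺ still has 1 valence electron.
Core electrons are held far more tightly than valence electrons, so Ca tops the IE_3 order.
Valence configurations: C²⁺ [He]2s², Al²⁺ [Ne]3s¹.
Approximate IE_3 values (kJ/mol): Ca 4912, C 4620, Al 2745.
Putting it together, IE_3: Al < C < Ca.

Ca, C, Al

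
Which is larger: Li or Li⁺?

Forming Li⁺ removes 1 electron from Li. Fewer electrons for the same nuclear charge means less shielding and a higher Z_eff on the remaining electrons, and for main-group metals the entire outer shell is lost.
A cation is smaller than its parent atom: Li⁺ < Li.

Li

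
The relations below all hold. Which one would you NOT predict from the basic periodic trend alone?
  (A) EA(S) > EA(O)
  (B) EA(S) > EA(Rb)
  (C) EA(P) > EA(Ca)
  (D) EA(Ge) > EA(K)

The general trend: electron affinity increases across a period and decreases down a group.
(A) S (period 3, group 16) vs O (period 2, group 16): the stated order contradicts the simple trend.
(B) S (period 3, group 16) vs Rb (period 5, group 1): the stated order agrees with the simple trend.
(C) P (period 3, group 15) vs Ca (period 4, group 2): the stated order agrees with the simple trend.
(D) Ge (period 4, group 14) vs K (period 4, group 1): the stated order agrees with the simple trend.
The exception is (A): the compact 2p subshell of O repels the added electron more than S's larger 3p does.

(A)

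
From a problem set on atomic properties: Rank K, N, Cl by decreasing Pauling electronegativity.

Cl > N > K

N is in period 2, group 15; Cl is in period 3, group 17; K is in period 4, group 1.
EN rises left→right (higher Z_eff, smaller atoms) and falls top→bottom (larger, more shielded atoms).
Neither a single period nor a single group — weigh both effects.
N > K: both effects reinforce here, so N is clearly the higher of the two.
Cl > N: period and group pull opposite ways; the across-period shift dominates (3.16 vs 3.04).
Approximate values (Pauling): N 3.04, Cl 3.16, K 0.82.
So from highest to lowest: Cl > N > K.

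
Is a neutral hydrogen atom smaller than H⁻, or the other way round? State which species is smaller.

H

Forming H⁻ adds 1 electron to H. More electron–electron repulsion in the same shell, with unchanged nuclear charge, lets the cloud expand.
An anion is larger than its parent atom: H⁻ > H.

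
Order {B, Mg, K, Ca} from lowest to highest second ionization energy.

Ca < Mg < B < K

The second ionization energy removes an electron from the +1 ion. For each element: B⁺ still has 2 valence electrons; Mg⁺ still has 1 valence electron; K⁺ is the bare [Ar] core; Ca⁺ still has 1 valence electron.
Pulling an electron out of a noble-gas core costs far more than removing a remaining valence electron, so K sits at the high end of IE_2.
Valence configurations: B⁺ [He]2s², Mg⁺ [Ne]3s¹, Ca⁺ [Ar]4s¹.
Approximate IE_2 values (kJ/mol): B 2427, Mg 1451, K 3052, Ca 1145.
So the second ionization energies run Ca < Mg < B < K.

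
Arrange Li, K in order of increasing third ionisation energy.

K < Li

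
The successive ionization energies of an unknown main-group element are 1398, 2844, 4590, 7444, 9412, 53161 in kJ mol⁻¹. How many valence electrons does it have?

Look for the largest jump between consecutive ionization energies: IE6/IE5 ≈ 5.6, far larger than any earlier ratio.
That jump marks the point where a core electron is being removed. So the atom has 5 valence electrons.

5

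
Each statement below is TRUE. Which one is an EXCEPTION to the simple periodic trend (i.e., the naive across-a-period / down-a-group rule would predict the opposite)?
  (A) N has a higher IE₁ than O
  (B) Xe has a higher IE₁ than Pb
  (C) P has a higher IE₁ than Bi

(A)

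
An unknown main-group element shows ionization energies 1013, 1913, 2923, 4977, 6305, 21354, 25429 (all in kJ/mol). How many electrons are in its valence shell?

5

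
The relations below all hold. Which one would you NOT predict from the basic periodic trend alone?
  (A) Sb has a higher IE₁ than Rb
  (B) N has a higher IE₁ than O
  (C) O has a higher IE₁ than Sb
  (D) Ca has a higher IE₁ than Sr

The general trend: IE₁ increases across a period and decreases down a group.
(A) Sb (period 5, group 15) vs Rb (period 5, group 1): the stated order agrees with the simple trend.
(B) N (period 2, group 15) vs O (period 2, group 16): the stated order contradicts the simple trend.
(C) O (period 2, group 16) vs Sb (period 5, group 15): the stated order agrees with the simple trend.
(D) Ca (period 4, group 2) vs Sr (period 5, group 2): the stated order agrees with the simple trend.
The exception is (B): pairing an electron in O's 2p⁴ costs repulsion energy, so O ionizes more easily than half-filled N (2p³).

(B)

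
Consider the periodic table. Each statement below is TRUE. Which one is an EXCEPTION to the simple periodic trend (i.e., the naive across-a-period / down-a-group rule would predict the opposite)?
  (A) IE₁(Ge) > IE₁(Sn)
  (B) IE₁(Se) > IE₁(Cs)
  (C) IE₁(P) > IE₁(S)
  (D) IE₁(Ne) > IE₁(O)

(C)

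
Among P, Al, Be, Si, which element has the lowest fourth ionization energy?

IE_4 is the cost of taking one more electron from the +3 cation: P³⁺ still has 2 valence electrons; Al³⁺ is the bare [Ne] core; Be³⁺ is already 1 electron into the core; Si³⁺ still has 1 valence electron.
Pulling an electron out of a noble-gas core costs far more than removing a remaining valence electron, so Al and Be sit at the high end of IE_4.
Valence configurations: P³⁺ [Ne]3s², Si³⁺ [Ne]3s¹.
Approximate IE_4 values (kJ/mol): P 4964, Al 11577, Be 21007, Si 4356.
Overall IE_4 order: Si < P < Al < Be.

Si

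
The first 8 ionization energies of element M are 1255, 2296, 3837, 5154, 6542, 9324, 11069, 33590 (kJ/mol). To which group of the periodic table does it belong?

Group 17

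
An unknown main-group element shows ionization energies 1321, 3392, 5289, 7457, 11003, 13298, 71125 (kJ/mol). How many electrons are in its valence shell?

Look for the largest jump between consecutive ionization energies: IE7/IE6 ≈ 5.3, far larger than any earlier ratio.
That jump marks the point where a core electron is being removed. So the atom has 6 valence electrons.

6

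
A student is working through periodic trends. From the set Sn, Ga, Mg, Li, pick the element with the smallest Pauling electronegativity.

Li

Li is in period 2, group 1; Mg is in period 3, group 2; Ga is in period 4, group 13; Sn is in period 5, group 14.
Atoms toward the upper right of the periodic table pull bonding electrons most strongly.
A diagonal step moves right (one effect) and down (the opposite effect) at once.
Mg > Li: period and group pull opposite ways; the across-period shift dominates (1.31 vs 0.98).
Ga > Mg: the two effects oppose for this pair; the across-period effect wins (1.81 vs 1.31).
Sn > Ga: period and group pull opposite ways; the across-period shift dominates (1.96 vs 1.81).
Tabulated electronegativity (Pauling): Li 0.98, Mg 1.31, Ga 1.81, Sn 1.96.
The smallest Pauling electronegativity among these belongs to Li.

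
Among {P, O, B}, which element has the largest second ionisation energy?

O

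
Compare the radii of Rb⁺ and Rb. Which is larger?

Forming Rb⁺ removes 1 electron from Rb. Fewer electrons for the same nuclear charge means less shielding and a higher Z_eff on the remaining electrons, and for main-group metals the entire outer shell is lost.
A cation is smaller than its parent atom: Rb⁺ < Rb.

Rb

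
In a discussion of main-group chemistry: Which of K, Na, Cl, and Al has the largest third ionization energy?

Na

IE_3 is the cost of taking one more electron from the +2 cation: K²⁺ is already 1 electron into the core; Na²⁺ is already 1 electron into the core; Cl²⁺ still has 5 valence electrons; Al²⁺ still has 1 valence electron.
Breaking into a closed-shell core is much more expensive than removing a leftover valence electron — K and Na have the largest IE_3 here.
Valence configurations: Cl²⁺ [Ne]3s²3p³, Al²⁺ [Ne]3s¹.
The numbers (kJ/mol): K 4420, Na 6910, Cl 3822, Al 2745.
Hence IE_3: Al < Cl < K < Na.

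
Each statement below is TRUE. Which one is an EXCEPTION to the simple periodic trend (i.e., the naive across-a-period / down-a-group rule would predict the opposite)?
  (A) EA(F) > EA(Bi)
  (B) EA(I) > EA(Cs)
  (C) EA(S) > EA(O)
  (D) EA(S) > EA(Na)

(C)

The general trend: electron affinity increases across a period and decreases down a group.
(A) F (period 2, group 17) vs Bi (period 6, group 15): the stated order agrees with the simple trend.
(B) I (period 5, group 17) vs Cs (period 6, group 1): the stated order agrees with the simple trend.
(C) S (period 3, group 16) vs O (period 2, group 16): the stated order contradicts the simple trend.
(D) S (period 3, group 16) vs Na (period 3, group 1): the stated order agrees with the simple trend.
The exception is (C): the compact 2p subshell of O repels the added electron more than S's larger 3p does.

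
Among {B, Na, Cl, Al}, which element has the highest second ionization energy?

Na

After 1 electron has been removed, what remains? B⁺ still has 2 valence electrons; Na⁺ is the bare [Ne] core; Cl⁺ still has 6 valence electrons; Al⁺ still has 2 valence electrons.
Core electrons are held far more tightly than valence electrons, so Na tops the IE_2 order.
Valence configurations: B⁺ [He]2s², Cl⁺ [Ne]3s²3p⁴, Al⁺ [Ne]3s².
Approximate IE_2 values (kJ/mol): B 2427, Na 4562, Cl 2298, Al 1817.
Overall IE_2 order: Al < Cl < B < Na.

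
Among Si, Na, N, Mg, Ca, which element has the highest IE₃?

After 2 electrons have been removed, what remains? Si²⁺ still has 2 valence electrons; Na²⁺ is already 1 electron into the core; N²⁺ still has 3 valence electrons; Mg²⁺ is the bare [Ne] core; Ca²⁺ is the bare [Ar] core.
Pulling an electron out of a noble-gas core costs far more than removing a remaining valence electron, so Ca, Na and Mg sit at the high end of IE_3.
Valence configurations: Si²⁺ [Ne]3s², N²⁺ [He]2s²2p¹.
Tabulated IE_3 (kJ/mol): Si 3232, Na 6910, N 4578, Mg 7733, Ca 4912.
Overall IE_3 order: Si < N < Ca < Na < Mg.

Mg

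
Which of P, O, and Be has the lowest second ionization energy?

IE_2 is the cost of taking one more electron from the +1 cation: P⁺ still has 4 valence electrons; O⁺ still has 5 valence electrons; Be⁺ still has 1 valence electron.
All are still removing valence electrons, so compare the +1 ions as you would atoms: IE_2 generally rises across a period (higher Z_eff) and falls down a group (larger shell), subject to the usual subshell exceptions.
Valence configurations: P⁺ [Ne]3s²3p², O⁺ [He]2s²2p³, Be⁺ [He]2s¹.
The numbers (kJ/mol): P 1907, O 3388, Be 1757.
Hence IE_2: Be < P < O.

Be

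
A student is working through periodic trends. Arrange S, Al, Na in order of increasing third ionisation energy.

After 2 electrons have been removed, what remains? S²⁺ still has 4 valence electrons; Al²⁺ still has 1 valence electron; Na²⁺ is already 1 electron into the core.
Breaking into a closed-shell core is much more expensive than removing a leftover valence electron — Na has the largest IE_3 here.
Valence configurations: S²⁺ [Ne]3s²3p², Al²⁺ [Ne]3s¹.
The numbers (kJ/mol): S 3357, Al 2745, Na 6910.
Overall IE_3 order: Al < S < Na.

Al < S < Na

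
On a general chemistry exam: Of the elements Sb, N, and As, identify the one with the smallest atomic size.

N

N is in period 2, group 15; As is in period 4, group 15; Sb is in period 5, group 15.
Moving right in a period, electrons are added to the same shell under a stronger nuclear pull, so atoms get smaller; moving down, a new shell is opened and atoms get larger.
All are in group 15, so atomic radius increases down the group.
The smallest atomic size among these belongs to N.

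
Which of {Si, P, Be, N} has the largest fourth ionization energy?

After 3 electrons have been removed, what remains? Si³⁺ still has 1 valence electron; P³⁺ still has 2 valence electrons; Be³⁺ is already 1 electron into the core; N³⁺ still has 2 valence electrons.
Core electrons are held far more tightly than valence electrons, so Be tops the IE_4 order.
Valence configurations: Si³⁺ [Ne]3s¹, P³⁺ [Ne]3s², N³⁺ [He]2s².
Approximate IE_4 values (kJ/mol): Si 4356, P 4964, Be 21007, N 7475.
Hence IE_4: Si < P < N < Be.

Be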